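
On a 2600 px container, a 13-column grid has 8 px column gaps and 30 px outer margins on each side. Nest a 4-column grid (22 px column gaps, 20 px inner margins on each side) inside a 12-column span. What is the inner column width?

Outer content = 2600 − 2·30 = 2540 px.
13 columns + 12 column gaps: 13c + 12·8 = 2540.
13c = 2540 − 96 = 2444, so c = 188 px.
12-column span = 12·188 + 11·8 = 2344 px.
Inner content = 2344 − 2·20 = 2304 px.
4 columns + 3 column gaps: 4d + 3·22 = 2304.
4d = 2304 − 66 = 2238, so d = 559.5 px.

559.5 px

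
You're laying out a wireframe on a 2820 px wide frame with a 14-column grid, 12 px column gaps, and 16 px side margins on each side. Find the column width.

Subtract both margins: 2820 − 2·16 = 2788 px.
Subtracting 13 column gaps of 12 leaves 2632 for 14 columns, so c = 188 px.

188 px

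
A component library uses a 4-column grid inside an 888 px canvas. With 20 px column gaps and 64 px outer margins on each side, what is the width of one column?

175 px

Take off 128 px of margins, leaving 760 px.
760 − 3·20 = 700; ÷4 gives c = 175 px.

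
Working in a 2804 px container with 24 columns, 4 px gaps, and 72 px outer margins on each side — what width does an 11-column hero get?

1217 px

Take off 144 px of margins, leaving 2660 px.
24 columns + 23 gaps: 24c + 23·4 = 2660.
24c = 2660 − 92 = 2568, so c = 107 px.
11 columns plus 10 gaps: 1177 + 40 = 1217 px.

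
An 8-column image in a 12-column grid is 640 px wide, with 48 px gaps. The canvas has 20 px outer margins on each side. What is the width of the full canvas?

1024 px

8c + 7·48 = 640 → 8c = 304 → c = 38 px.
Adding margins, columns and gutters: 40 + 456 + 528 = 1024 px.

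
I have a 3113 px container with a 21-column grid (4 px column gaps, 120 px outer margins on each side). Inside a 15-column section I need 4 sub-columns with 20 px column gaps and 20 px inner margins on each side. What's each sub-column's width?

487.75 px

Outer content = 3113 − 2·120 = 2873 px.
21c + 20·4 = 2873 → 21c = 2793 → c = 133 px.
Span of 15: 15·133 + 14·4 = 1995 + 56 = 2051 px.
Inner content = 2051 − 2·20 = 2011 px.
4 columns + 3 column gaps: 4d + 3·20 = 2011.
4d = 2011 − 60 = 1951, so d = 487.75 px.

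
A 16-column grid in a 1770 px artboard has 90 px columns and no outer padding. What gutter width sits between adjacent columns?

22 px

16 columns take 16·90 = 1440 px; remaining 330 splits into 15 gutters.
g = 330 / 15 = 22 px.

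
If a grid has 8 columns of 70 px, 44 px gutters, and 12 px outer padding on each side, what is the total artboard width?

Adding margins, columns and gutters: 24 + 560 + 308 = 892 px.

892 px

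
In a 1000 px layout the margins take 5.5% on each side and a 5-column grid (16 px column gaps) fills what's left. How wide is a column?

1000 × (1 − 2·5.5%) = 1000 × 89% = 890 px for the columns.
Subtracting 4 column gaps of 16 leaves 826 for 5 columns, so c = 165.2 px.

165.2 px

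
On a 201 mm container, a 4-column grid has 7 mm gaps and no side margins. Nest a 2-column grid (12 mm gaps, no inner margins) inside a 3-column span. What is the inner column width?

68.5 mm

4c + 3·7 = 201 → 4c = 180 → c = 45 mm.
3-column span = 3·45 + 2·7 = 149 mm.
2d + 1·12 = 149 → 2d = 137 → d = 68.5 mm.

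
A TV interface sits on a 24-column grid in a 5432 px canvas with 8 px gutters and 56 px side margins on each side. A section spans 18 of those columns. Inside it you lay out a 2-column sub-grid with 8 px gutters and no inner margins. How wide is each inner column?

1990 px

Subtract both margins: 5432 − 2·56 = 5320 px.
24 columns + 23 gutters: 24c + 23·8 = 5320.
24c = 5320 − 184 = 5136, so c = 214 px.
18-column span = 18·214 + 17·8 = 3988 px.
2 columns + 1 gutter: 2d + 1·8 = 3988.
2d = 3988 − 8 = 3980, so d = 1990 px.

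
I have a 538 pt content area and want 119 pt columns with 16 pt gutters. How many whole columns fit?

4 columns

Each extra column adds 119 + 16 = 135 pt.
(538 + 16) / 135 = 4.10, so 4 columns fit.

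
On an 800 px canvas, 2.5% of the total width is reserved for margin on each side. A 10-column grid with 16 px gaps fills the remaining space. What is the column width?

Margins: 2.5% × 800 = 20 px each, so content = 800 − 40 = 760 px.
10c + 9·16 = 760 → 10c = 616 → c = 61.6 px.

61.6 px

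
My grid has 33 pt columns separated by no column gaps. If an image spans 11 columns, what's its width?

363 pt

11-column span = 11·33 = 363 pt.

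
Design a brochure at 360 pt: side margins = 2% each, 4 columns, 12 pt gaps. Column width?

Margins: 2% × 360 = 7.2 pt each, so content = 360 − 14.4 = 345.6 pt.
4 columns + 3 gaps: 4c + 3·12 = 345.6.
4c = 345.6 − 36 = 309.6, so c = 77.4 pt.

77.4 pt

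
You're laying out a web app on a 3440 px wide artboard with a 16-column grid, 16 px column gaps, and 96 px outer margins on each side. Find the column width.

Inside the margins: 3440 − 192 = 3248 px.
3248 − 15·16 = 3008; ÷16 gives c = 188 px.

188 px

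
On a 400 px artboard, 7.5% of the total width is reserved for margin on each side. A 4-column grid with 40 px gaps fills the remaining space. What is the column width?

400 × (1 − 2·7.5%) = 400 × 85% = 340 px for the columns.
340 − 3·40 = 220; ÷4 gives c = 55 px.

55 px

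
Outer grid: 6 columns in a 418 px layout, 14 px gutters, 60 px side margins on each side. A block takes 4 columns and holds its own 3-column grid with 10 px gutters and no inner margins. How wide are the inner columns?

Inside the margins: 418 − 120 = 298 px.
298 − 5·14 = 228; ÷6 gives c = 38 px.
4 columns plus 3 gutters: 152 + 42 = 194 px.
Subtracting 2 gutters of 10 leaves 174 for 3 columns, so d = 58 px.

58 px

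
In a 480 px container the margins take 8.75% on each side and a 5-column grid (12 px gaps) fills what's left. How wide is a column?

69.6 px

Each margin = 8.75% of 480 = 42 px; content = 480 − 2·42 = 396 px.
Subtracting 4 gaps of 12 leaves 348 for 5 columns, so c = 69.6 px.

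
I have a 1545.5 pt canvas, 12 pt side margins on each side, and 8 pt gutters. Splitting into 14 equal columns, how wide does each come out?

101.25 pt

Take off 24 pt of margins, leaving 1521.5 pt.
1521.5 − 13·8 = 1417.5; ÷14 gives c = 101.25 pt.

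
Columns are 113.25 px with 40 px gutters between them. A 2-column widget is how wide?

266.5 px

2 columns plus 1 gutter: 226.5 + 40 = 266.5 px.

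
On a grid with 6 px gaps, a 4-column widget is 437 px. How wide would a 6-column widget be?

658.5 px

Subtracting 3 gaps of 6 leaves 419 for 4 columns, so c = 104.75 px.
6-column span = 6·104.75 + 5·6 = 658.5 px.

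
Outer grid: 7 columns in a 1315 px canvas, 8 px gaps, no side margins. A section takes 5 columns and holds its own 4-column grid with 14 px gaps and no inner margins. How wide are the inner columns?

Subtracting 6 gaps of 8 leaves 1267 for 7 columns, so c = 181 px.
5-column span = 5·181 + 4·8 = 937 px.
4 columns + 3 gaps: 4d + 3·14 = 937.
4d = 937 − 42 = 895, so d = 223.75 px.

223.75 px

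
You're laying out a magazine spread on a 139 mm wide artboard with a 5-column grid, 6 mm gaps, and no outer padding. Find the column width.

23 mm

5 columns + 4 gaps: 5c + 4·6 = 139.
5c = 139 − 24 = 115, so c = 23 mm.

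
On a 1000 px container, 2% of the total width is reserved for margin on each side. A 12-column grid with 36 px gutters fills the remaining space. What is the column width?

Margins: 2% × 1000 = 20 px each, so content = 1000 − 40 = 960 px.
Subtracting 11 gutters of 36 leaves 564 for 12 columns, so c = 47 px.

47 px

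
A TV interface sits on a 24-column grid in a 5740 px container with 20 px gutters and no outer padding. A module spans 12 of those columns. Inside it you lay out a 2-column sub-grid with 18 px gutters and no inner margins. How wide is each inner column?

1421 px

24 columns + 23 gutters: 24c + 23·20 = 5740.
24c = 5740 − 460 = 5280, so c = 220 px.
12-column span = 12·220 + 11·20 = 2860 px.
Subtracting 1 gutter of 18 leaves 2842 for 2 columns, so d = 1421 px.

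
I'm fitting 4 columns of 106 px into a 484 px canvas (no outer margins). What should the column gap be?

20 px

4·106 + 3g = 484 → 3g = 60 → g = 20 px.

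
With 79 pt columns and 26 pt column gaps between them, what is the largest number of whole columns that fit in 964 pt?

9 columns

k columns need k·79 + (k−1)·26 = k·105 − 26.
k·105 − 26 ≤ 964 → k ≤ 990 / 105 ≈ 9.43, so k = 9.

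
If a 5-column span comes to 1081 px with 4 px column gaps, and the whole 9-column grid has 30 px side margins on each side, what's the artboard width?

5c + 4·4 = 1081 → 5c = 1065 → c = 213 px.
Total width: 2·30 + 9·213 + 8·4 = 2009 px.

2009 px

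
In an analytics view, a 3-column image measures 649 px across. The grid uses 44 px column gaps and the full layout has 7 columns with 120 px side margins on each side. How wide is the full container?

Subtracting 2 column gaps of 44 leaves 561 for 3 columns, so c = 187 px.
Total width: 2·120 + 7·187 + 6·44 = 1813 px.

1813 px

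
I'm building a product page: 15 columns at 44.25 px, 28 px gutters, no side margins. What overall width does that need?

1055.75 px

Total width: 15·44.25 + 14·28 = 1055.75 px.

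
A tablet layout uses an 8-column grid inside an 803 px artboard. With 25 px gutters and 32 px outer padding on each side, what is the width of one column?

Subtract both margins: 803 − 2·32 = 739 px.
Subtracting 7 gutters of 25 leaves 564 for 8 columns, so c = 70.5 px.

70.5 px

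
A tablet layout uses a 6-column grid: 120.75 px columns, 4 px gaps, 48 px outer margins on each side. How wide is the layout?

Layout = 2·48 + 6·120.75 + 5·4 = 96 + 724.5 + 20 = 840.5 px.

840.5 px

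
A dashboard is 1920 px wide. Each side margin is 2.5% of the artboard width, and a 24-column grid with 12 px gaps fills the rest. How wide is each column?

64.5 px

1920 × (1 − 2·2.5%) = 1920 × 95% = 1824 px for the columns.
1824 − 23·12 = 1548; ÷24 gives c = 64.5 px.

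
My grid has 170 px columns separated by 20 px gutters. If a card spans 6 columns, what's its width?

6 columns plus 5 gutters: 1020 + 100 = 1120 px.

1120 px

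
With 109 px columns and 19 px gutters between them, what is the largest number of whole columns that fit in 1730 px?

13 columns

Each extra column adds 109 + 19 = 128 px.
(1730 + 19) / 128 = 13.66, so 13 columns fit.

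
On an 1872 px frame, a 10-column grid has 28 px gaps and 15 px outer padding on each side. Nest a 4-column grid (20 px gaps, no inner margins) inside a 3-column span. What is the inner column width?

Inside the margins: 1872 − 30 = 1842 px.
10 columns + 9 gaps: 10c + 9·28 = 1842.
10c = 1842 − 252 = 1590, so c = 159 px.
Span of 3: 3·159 + 2·28 = 477 + 56 = 533 px.
533 − 3·20 = 473; ÷4 gives d = 118.25 px.

118.25 px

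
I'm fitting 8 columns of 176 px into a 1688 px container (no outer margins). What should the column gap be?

40 px

Columns use 1408 px, leaving 280 px across 7 column gaps = 40 px each.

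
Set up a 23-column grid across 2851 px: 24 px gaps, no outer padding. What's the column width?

101 px

2851 − 22·24 = 2323; ÷23 gives c = 101 px.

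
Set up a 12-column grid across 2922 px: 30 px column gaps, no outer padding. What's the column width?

12 columns + 11 column gaps: 12c + 11·30 = 2922.
12c = 2922 − 330 = 2592, so c = 216 px.

216 px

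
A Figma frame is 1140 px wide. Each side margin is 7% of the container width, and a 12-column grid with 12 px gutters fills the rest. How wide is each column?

Margins: 7% × 1140 = 79.8 px each, so content = 1140 − 159.6 = 980.4 px.
12 columns + 11 gutters: 12c + 11·12 = 980.4.
12c = 980.4 − 132 = 848.4, so c = 70.7 px.

70.7 px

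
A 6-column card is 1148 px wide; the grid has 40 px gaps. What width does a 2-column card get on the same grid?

Subtracting 5 gaps of 40 leaves 948 for 6 columns, so c = 158 px.
2 columns plus 1 gap: 316 + 40 = 356 px.

356 px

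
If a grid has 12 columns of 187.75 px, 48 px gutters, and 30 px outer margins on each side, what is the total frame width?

Adding margins, columns and gutters: 60 + 2253 + 528 = 2841 px.

2841 px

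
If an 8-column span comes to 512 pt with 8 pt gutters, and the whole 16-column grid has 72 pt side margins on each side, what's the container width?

512 − 7·8 = 456; ÷8 gives c = 57 pt.
Total width: 2·72 + 16·57 + 15·8 = 1176 pt.

1176 pt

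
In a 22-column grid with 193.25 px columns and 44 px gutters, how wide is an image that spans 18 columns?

4226.5 px

18-column span = 18·193.25 + 17·44 = 4226.5 px.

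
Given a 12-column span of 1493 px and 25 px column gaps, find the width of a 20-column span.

12 columns + 11 column gaps: 12c + 11·25 = 1493.
12c = 1493 − 275 = 1218, so c = 101.5 px.
20 columns plus 19 column gaps: 2030 + 475 = 2505 px.

2505 px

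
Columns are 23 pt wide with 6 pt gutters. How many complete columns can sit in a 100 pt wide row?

3 columns

k columns need k·23 + (k−1)·6 = k·29 − 6.
k·29 − 6 ≤ 100 → k ≤ 106 / 29 ≈ 3.66, so k = 3.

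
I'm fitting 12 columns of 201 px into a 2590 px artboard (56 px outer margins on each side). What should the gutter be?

6 px

Content width = 2590 − 2·56 = 2478 px.
12 columns take 12·201 = 2412 px; remaining 66 splits into 11 gutters.
g = 66 / 11 = 6 px.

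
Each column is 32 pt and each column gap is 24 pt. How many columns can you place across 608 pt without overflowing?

11 columns

k columns need k·32 + (k−1)·24 = k·56 − 24.
k·56 − 24 ≤ 608 → k ≤ 632 / 56 ≈ 11.29, so k = 11.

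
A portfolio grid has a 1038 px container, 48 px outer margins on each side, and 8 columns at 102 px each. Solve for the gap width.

18 px

Content width = 1038 − 2·48 = 942 px.
8 columns take 8·102 = 816 px; remaining 126 splits into 7 gaps.
g = 126 / 7 = 18 px.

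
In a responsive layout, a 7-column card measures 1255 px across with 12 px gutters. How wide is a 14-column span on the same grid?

2522 px

Subtracting 6 gutters of 12 leaves 1183 for 7 columns, so c = 169 px.
14 columns plus 13 gutters: 2366 + 156 = 2522 px.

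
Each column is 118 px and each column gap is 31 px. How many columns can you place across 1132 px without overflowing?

7 columns

7 columns: 7·118 + 6·31 = 1012 px ≤ 1132.
8 columns: 1161 px > 1132. So 7.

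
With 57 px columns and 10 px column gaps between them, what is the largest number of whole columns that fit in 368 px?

5 columns: 5·57 + 4·10 = 325 px ≤ 368.
6 columns: 392 px > 368. So 5.

5 columns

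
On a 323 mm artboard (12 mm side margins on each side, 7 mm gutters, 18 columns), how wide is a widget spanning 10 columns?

Inside the margins: 323 − 24 = 299 mm.
299 − 17·7 = 180; ÷18 gives c = 10 mm.
10-column span = 10·10 + 9·7 = 163 mm.

163 mm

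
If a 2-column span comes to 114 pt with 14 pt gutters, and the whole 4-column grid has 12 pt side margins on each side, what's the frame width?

266 pt

Subtracting 1 gutter of 14 leaves 100 for 2 columns, so c = 50 pt.
Total width: 2·12 + 4·50 + 3·14 = 266 pt.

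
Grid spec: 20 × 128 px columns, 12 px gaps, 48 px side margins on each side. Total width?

Frame = 2·48 + 20·128 + 19·12 = 96 + 2560 + 228 = 2884 px.

2884 px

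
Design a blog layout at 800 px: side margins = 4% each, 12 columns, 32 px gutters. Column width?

Each margin = 4% of 800 = 32 px; content = 800 − 2·32 = 736 px.
12c + 11·32 = 736 → 12c = 384 → c = 32 px.

32 px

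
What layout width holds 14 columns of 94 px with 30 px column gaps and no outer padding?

Summing: 1316 + 390 = 1706 px.

1706 px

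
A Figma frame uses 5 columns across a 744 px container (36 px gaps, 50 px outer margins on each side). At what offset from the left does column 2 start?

Content = 744 − 2·50 = 644 px.
5c + 4·36 = 644 → 5c = 500 → c = 100 px.
Each column+gutter stride is 136 px; 1 of them past the 50 px margin is 50 + 136 = 186 px.

186 px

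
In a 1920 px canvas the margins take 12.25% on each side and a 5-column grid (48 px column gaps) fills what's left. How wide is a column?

Each margin = 12.25% of 1920 = 235.2 px; content = 1920 − 2·235.2 = 1449.6 px.
1449.6 − 4·48 = 1257.6; ÷5 gives c = 251.52 px.

251.52 px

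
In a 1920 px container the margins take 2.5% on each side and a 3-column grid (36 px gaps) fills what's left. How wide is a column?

584 px

Margins: 2.5% × 1920 = 48 px each, so content = 1920 − 96 = 1824 px.
3c + 2·36 = 1824 → 3c = 1752 → c = 584 px.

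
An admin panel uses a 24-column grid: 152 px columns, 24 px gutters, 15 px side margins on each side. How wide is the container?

4230 px

Total width: 2·15 + 24·152 + 23·24 = 4230 px.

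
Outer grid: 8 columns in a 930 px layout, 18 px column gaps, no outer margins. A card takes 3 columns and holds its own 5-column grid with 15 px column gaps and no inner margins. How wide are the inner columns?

55.5 px

Subtracting 7 column gaps of 18 leaves 804 for 8 columns, so c = 100.5 px.
Span of 3: 3·100.5 + 2·18 = 301.5 + 36 = 337.5 px.
5d + 4·15 = 337.5 → 5d = 277.5 → d = 55.5 px.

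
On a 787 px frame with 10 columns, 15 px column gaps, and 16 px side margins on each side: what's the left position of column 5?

324 px

Take off 32 px of margins, leaving 755 px.
Subtracting 9 column gaps of 15 leaves 620 for 10 columns, so c = 62 px.
Each column+gutter stride is 77 px; 4 of them past the 16 px margin is 16 + 308 = 324 px.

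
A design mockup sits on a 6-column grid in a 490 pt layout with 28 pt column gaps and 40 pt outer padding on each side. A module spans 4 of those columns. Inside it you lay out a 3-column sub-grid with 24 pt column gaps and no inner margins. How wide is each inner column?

72 pt

Inside the margins: 490 − 80 = 410 pt.
6 columns + 5 column gaps: 6c + 5·28 = 410.
6c = 410 − 140 = 270, so c = 45 pt.
4 columns plus 3 column gaps: 180 + 84 = 264 pt.
3d + 2·24 = 264 → 3d = 216 → d = 72 pt.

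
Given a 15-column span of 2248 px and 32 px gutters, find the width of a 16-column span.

2400 px

15 columns + 14 gutters: 15c + 14·32 = 2248.
15c = 2248 − 448 = 1800, so c = 120 px.
Span of 16: 16·120 + 15·32 = 1920 + 480 = 2400 px.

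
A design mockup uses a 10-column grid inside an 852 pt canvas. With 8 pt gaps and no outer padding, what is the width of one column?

78 pt

Subtracting 9 gaps of 8 leaves 780 for 10 columns, so c = 78 pt.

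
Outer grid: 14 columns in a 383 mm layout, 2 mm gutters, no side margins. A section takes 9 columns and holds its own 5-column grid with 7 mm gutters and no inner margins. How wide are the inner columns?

14 columns + 13 gutters: 14c + 13·2 = 383.
14c = 383 − 26 = 357, so c = 25.5 mm.
9 columns plus 8 gutters: 229.5 + 16 = 245.5 mm.
5 columns + 4 gutters: 5d + 4·7 = 245.5.
5d = 245.5 − 28 = 217.5, so d = 43.5 mm.

43.5 mm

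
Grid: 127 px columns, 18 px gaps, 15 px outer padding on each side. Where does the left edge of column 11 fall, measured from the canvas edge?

Each column+gutter stride is 145 px; 10 of them past the 15 px margin is 15 + 1450 = 1465 px.

1465 px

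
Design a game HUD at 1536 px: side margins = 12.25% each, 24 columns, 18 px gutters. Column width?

31.07 px

Margins: 12.25% × 1536 = 188.16 px each, so content = 1536 − 376.32 = 1159.68 px.
Subtracting 23 gutters of 18 leaves 745.68 for 24 columns, so c = 31.07 px.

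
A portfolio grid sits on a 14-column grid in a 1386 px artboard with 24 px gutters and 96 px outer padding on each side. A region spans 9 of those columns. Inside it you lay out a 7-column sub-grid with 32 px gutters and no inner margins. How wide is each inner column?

Take off 192 px of margins, leaving 1194 px.
14c + 13·24 = 1194 → 14c = 882 → c = 63 px.
Span of 9: 9·63 + 8·24 = 567 + 192 = 759 px.
7 columns + 6 gutters: 7d + 6·32 = 759.
7d = 759 − 192 = 567, so d = 81 px.

81 px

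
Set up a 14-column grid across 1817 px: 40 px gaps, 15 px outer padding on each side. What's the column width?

Subtract both margins: 1817 − 2·15 = 1787 px.
14 columns + 13 gaps: 14c + 13·40 = 1787.
14c = 1787 − 520 = 1267, so c = 90.5 px.

90.5 px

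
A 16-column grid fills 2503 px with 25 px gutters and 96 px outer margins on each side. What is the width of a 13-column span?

1873 px

Inside the margins: 2503 − 192 = 2311 px.
2311 − 15·25 = 1936; ÷16 gives c = 121 px.
13-column span = 13·121 + 12·25 = 1873 px.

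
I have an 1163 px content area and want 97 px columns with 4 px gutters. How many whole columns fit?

11 columns: 11·97 + 10·4 = 1107 px ≤ 1163.
12 columns: 1208 px > 1163. So 11.

11 columns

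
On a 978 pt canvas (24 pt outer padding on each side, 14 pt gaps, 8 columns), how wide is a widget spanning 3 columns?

Inside the margins: 978 − 48 = 930 pt.
930 − 7·14 = 832; ÷8 gives c = 104 pt.
3-column span = 3·104 + 2·14 = 340 pt.

340 pt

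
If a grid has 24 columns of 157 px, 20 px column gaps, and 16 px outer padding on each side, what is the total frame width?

Adding margins, columns and gutters: 32 + 3768 + 460 = 4260 px.

4260 px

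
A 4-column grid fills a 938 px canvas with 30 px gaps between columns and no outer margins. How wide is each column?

4c + 3·30 = 938 → 4c = 848 → c = 212 px.

212 px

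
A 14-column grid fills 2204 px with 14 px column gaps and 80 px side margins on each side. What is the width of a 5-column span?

721 px

Content width = 2204 − 2·80 = 2044 px.
2044 − 13·14 = 1862; ÷14 gives c = 133 px.
5 columns plus 4 column gaps: 665 + 56 = 721 px.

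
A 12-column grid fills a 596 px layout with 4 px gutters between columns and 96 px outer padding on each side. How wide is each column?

30 px

Take off 192 px of margins, leaving 404 px.
12c + 11·4 = 404 → 12c = 360 → c = 30 px.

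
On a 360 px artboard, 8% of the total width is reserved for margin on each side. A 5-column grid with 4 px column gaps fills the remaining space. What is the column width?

Each margin = 8% of 360 = 28.8 px; content = 360 − 2·28.8 = 302.4 px.
5c + 4·4 = 302.4 → 5c = 286.4 → c = 57.28 px.

57.28 px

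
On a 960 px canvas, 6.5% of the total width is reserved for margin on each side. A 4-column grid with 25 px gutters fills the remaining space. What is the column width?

190.05 px

Each margin = 6.5% of 960 = 62.4 px; content = 960 − 2·62.4 = 835.2 px.
4c + 3·25 = 835.2 → 4c = 760.2 → c = 190.05 px.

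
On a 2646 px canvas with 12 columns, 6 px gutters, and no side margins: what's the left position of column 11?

2646 − 11·6 = 2580; ÷12 gives c = 215 px.
No margin, so column 11 starts at 10·(column + gutter) = 10·221 = 2210 px.

2210 px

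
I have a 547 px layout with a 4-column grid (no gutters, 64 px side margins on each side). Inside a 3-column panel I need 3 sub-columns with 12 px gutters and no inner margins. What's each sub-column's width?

Take off 128 px of margins, leaving 419 px.
4c = 419 → c = 104.75 px.
3-column span = 3·104.75 = 314.25 px.
3 columns + 2 gutters: 3d + 2·12 = 314.25.
3d = 314.25 − 24 = 290.25, so d = 96.75 px.

96.75 px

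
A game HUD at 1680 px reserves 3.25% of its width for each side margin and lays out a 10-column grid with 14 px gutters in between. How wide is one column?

144.48 px

Each margin = 3.25% of 1680 = 54.6 px; content = 1680 − 2·54.6 = 1570.8 px.
1570.8 − 9·14 = 1444.8; ÷10 gives c = 144.48 px.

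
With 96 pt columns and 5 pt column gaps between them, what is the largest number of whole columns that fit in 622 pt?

6 columns

k columns need k·96 + (k−1)·5 = k·101 − 5.
k·101 − 5 ≤ 622 → k ≤ 627 / 101 ≈ 6.21, so k = 6.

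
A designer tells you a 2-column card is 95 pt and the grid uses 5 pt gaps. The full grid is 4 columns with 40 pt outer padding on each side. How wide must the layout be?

275 pt

Subtracting 1 gap of 5 leaves 90 for 2 columns, so c = 45 pt.
Total width: 2·40 + 4·45 + 3·5 = 275 pt.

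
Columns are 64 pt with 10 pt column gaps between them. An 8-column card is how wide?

8-column span = 8·64 + 7·10 = 582 pt.

582 pt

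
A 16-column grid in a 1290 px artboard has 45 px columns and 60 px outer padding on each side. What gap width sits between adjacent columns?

Take off 120 px of margins, leaving 1170 px.
16 columns take 16·45 = 720 px; remaining 450 splits into 15 gaps.
g = 450 / 15 = 30 px.

30 px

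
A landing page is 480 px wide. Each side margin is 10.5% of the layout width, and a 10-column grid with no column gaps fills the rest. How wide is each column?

37.92 px

Margins: 10.5% × 480 = 50.4 px each, so content = 480 − 100.8 = 379.2 px.
With no column gaps, each column is 379.2/10 = 37.92 px.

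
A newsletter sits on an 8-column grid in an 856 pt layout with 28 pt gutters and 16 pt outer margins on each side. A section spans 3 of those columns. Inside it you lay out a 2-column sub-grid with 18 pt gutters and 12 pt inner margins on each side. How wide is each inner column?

Take off 32 pt of margins, leaving 824 pt.
8c + 7·28 = 824 → 8c = 628 → c = 78.5 pt.
3 columns plus 2 gutters: 235.5 + 56 = 291.5 pt.
Inner content = 291.5 − 2·12 = 267.5 pt.
267.5 − 1·18 = 249.5; ÷2 gives d = 124.75 pt.

124.75 pt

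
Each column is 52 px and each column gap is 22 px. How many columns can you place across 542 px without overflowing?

7 columns

Each extra column adds 52 + 22 = 74 px.
(542 + 22) / 74 = 7.62, so 7 columns fit.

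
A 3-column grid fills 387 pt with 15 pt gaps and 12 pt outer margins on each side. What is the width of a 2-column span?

Subtract both margins: 387 − 2·12 = 363 pt.
Subtracting 2 gaps of 15 leaves 333 for 3 columns, so c = 111 pt.
2-column span = 2·111 + 1·15 = 237 pt.

237 pt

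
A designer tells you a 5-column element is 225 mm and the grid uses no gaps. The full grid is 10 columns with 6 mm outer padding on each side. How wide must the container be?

225 / 5 = 45 mm per column.
Total width: 2·6 + 10·45 = 462 mm.

462 mm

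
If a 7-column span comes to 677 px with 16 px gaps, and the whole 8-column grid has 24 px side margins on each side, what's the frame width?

824 px

677 − 6·16 = 581; ÷7 gives c = 83 px.
Total width: 2·24 + 8·83 + 7·16 = 824 px.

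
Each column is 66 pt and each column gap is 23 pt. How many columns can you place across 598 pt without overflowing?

6 columns: 6·66 + 5·23 = 511 pt ≤ 598.
7 columns: 600 pt > 598. So 6.

6 columns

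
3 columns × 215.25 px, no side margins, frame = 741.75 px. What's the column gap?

48 px

3 columns take 3·215.25 = 645.75 px; remaining 96 splits into 2 column gaps.
g = 96 / 2 = 48 px.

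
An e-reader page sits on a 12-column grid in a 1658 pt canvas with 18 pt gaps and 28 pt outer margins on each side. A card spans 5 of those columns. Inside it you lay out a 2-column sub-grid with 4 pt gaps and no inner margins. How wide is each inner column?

Subtract both margins: 1658 − 2·28 = 1602 pt.
1602 − 11·18 = 1404; ÷12 gives c = 117 pt.
5-column span = 5·117 + 4·18 = 657 pt.
2 columns + 1 gap: 2d + 1·4 = 657.
2d = 657 − 4 = 653, so d = 326.5 pt.

326.5 pt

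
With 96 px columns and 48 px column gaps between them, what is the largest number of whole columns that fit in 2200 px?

15 columns

15 columns: 15·96 + 14·48 = 2112 px ≤ 2200.
16 columns: 2256 px > 2200. So 15.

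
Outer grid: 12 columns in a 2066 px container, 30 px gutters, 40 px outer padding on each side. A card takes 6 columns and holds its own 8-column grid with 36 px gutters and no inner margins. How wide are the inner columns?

90.75 px

Subtract both margins: 2066 − 2·40 = 1986 px.
12 columns + 11 gutters: 12c + 11·30 = 1986.
12c = 1986 − 330 = 1656, so c = 138 px.
6 columns plus 5 gutters: 828 + 150 = 978 px.
8 columns + 7 gutters: 8d + 7·36 = 978.
8d = 978 − 252 = 726, so d = 90.75 px.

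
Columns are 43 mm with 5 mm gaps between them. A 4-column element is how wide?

187 mm

Span of 4: 4·43 + 3·5 = 172 + 15 = 187 mm.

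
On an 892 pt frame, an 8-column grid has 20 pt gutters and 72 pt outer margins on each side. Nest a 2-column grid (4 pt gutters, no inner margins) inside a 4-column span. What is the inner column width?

180 pt

Take off 144 pt of margins, leaving 748 pt.
8c + 7·20 = 748 → 8c = 608 → c = 76 pt.
4-column span = 4·76 + 3·20 = 364 pt.
364 − 1·4 = 360; ÷2 gives d = 180 pt.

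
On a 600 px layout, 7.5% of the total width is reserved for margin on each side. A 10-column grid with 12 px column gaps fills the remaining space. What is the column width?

40.2 px

Margins: 7.5% × 600 = 45 px each, so content = 600 − 90 = 510 px.
10c + 9·12 = 510 → 10c = 402 → c = 40.2 px.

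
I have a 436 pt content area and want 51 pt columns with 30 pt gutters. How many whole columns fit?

5 columns

Each extra column adds 51 + 30 = 81 pt.
(436 + 30) / 81 = 5.75, so 5 columns fit.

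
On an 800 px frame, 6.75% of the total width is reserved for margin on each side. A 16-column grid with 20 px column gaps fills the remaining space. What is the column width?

Each margin = 6.75% of 800 = 54 px; content = 800 − 2·54 = 692 px.
692 − 15·20 = 392; ÷16 gives c = 24.5 px.

24.5 px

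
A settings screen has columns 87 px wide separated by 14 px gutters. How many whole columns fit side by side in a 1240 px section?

12 columns

12 columns: 12·87 + 11·14 = 1198 px ≤ 1240.
13 columns: 1299 px > 1240. So 12.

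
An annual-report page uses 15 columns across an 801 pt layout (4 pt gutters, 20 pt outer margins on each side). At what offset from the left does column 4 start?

173 pt

Inside the margins: 801 − 40 = 761 pt.
Subtracting 14 gutters of 4 leaves 705 for 15 columns, so c = 47 pt.
Column 4 starts at margin + 3·(column + gutter) = 20 + 3·51 = 173 pt.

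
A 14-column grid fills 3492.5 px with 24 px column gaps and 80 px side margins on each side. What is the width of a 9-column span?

Inside the margins: 3492.5 − 160 = 3332.5 px.
14c + 13·24 = 3332.5 → 14c = 3020.5 → c = 215.75 px.
Span of 9: 9·215.75 + 8·24 = 1941.75 + 192 = 2133.75 px.

2133.75 px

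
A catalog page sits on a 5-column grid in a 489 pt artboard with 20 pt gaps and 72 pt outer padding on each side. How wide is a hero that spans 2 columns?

Content width = 489 − 2·72 = 345 pt.
5 columns + 4 gaps: 5c + 4·20 = 345.
5c = 345 − 80 = 265, so c = 53 pt.
2 columns plus 1 gap: 106 + 20 = 126 pt.

126 pt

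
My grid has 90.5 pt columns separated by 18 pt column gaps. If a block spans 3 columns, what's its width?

307.5 pt

3-column span = 3·90.5 + 2·18 = 307.5 pt.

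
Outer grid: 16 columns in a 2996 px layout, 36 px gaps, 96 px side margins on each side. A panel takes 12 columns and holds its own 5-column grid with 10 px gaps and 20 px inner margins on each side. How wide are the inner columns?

Take off 192 px of margins, leaving 2804 px.
16c + 15·36 = 2804 → 16c = 2264 → c = 141.5 px.
Span of 12: 12·141.5 + 11·36 = 1698 + 396 = 2094 px.
Inner content = 2094 − 2·20 = 2054 px.
Subtracting 4 gaps of 10 leaves 2014 for 5 columns, so d = 402.8 px.

402.8 px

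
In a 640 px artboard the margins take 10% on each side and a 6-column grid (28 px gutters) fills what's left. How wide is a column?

Margins: 10% × 640 = 64 px each, so content = 640 − 128 = 512 px.
512 − 5·28 = 372; ÷6 gives c = 62 px.

62 px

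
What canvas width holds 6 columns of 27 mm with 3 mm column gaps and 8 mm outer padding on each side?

Adding margins, columns and gutters: 16 + 162 + 15 = 193 mm.

193 mm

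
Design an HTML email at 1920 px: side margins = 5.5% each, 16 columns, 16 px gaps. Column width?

Margins: 5.5% × 1920 = 105.6 px each, so content = 1920 − 211.2 = 1708.8 px.
1708.8 − 15·16 = 1468.8; ÷16 gives c = 91.8 px.

91.8 px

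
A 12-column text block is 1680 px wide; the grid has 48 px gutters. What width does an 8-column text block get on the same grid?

1104 px

Subtracting 11 gutters of 48 leaves 1152 for 12 columns, so c = 96 px.
8-column span = 8·96 + 7·48 = 1104 px.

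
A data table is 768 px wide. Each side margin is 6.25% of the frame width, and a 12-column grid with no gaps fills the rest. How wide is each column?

Margins: 6.25% × 768 = 48 px each, so content = 768 − 96 = 672 px.
12c = 672 → c = 56 px.

56 px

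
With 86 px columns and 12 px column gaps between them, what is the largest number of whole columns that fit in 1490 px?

15 columns

15 columns: 15·86 + 14·12 = 1458 px ≤ 1490.
16 columns: 1556 px > 1490. So 15.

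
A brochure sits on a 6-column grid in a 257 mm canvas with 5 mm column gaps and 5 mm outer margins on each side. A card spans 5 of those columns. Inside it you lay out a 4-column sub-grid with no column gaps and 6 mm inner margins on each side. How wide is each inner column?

Outer content = 257 − 2·5 = 247 mm.
6c + 5·5 = 247 → 6c = 222 → c = 37 mm.
5-column span = 5·37 + 4·5 = 205 mm.
Inner content = 205 − 2·6 = 193 mm.
193 / 4 = 48.25 mm per column.

48.25 mm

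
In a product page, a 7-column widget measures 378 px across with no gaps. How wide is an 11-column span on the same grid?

594 px

With no gaps, each column is 378/7 = 54 px.
With no gaps, 11 columns span 11·54 = 594 px.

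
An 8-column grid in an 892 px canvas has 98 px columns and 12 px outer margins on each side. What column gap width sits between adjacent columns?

Take off 24 px of margins, leaving 868 px.
Columns use 784 px, leaving 84 px across 7 column gaps = 12 px each.

12 px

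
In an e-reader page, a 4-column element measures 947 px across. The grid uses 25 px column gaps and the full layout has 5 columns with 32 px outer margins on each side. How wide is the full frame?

1254 px

947 − 3·25 = 872; ÷4 gives c = 218 px.
Adding margins, columns and gutters: 64 + 1090 + 100 = 1254 px.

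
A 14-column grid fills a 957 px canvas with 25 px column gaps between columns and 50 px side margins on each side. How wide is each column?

Inside the margins: 957 − 100 = 857 px.
Subtracting 13 column gaps of 25 leaves 532 for 14 columns, so c = 38 px.

38 px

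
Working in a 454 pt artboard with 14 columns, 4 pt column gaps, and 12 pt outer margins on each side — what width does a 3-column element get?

Take off 24 pt of margins, leaving 430 pt.
14c + 13·4 = 430 → 14c = 378 → c = 27 pt.
3 columns plus 2 column gaps: 81 + 8 = 89 pt.

89 pt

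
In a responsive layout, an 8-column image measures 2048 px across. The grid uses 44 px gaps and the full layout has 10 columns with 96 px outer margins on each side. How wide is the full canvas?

2763 px

2048 − 7·44 = 1740; ÷8 gives c = 217.5 px.
Canvas = 2·96 + 10·217.5 + 9·44 = 192 + 2175 + 396 = 2763 px.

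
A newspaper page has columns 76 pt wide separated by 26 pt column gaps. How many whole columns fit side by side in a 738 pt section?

7 columns

Each extra column adds 76 + 26 = 102 pt.
(738 + 26) / 102 = 7.49, so 7 columns fit.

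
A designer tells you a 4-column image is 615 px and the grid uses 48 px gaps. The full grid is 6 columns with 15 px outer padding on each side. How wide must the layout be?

4 columns + 3 gaps: 4c + 3·48 = 615.
4c = 615 − 144 = 471, so c = 117.75 px.
Layout = 2·15 + 6·117.75 + 5·48 = 30 + 706.5 + 240 = 976.5 px.

976.5 px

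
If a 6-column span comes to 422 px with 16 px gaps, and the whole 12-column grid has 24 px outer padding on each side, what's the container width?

908 px

Subtracting 5 gaps of 16 leaves 342 for 6 columns, so c = 57 px.
Adding margins, columns and gutters: 48 + 684 + 176 = 908 px.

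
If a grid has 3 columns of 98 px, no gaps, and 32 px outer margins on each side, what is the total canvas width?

358 px

Canvas = 2·32 + 3·98 = 64 + 294 = 358 px.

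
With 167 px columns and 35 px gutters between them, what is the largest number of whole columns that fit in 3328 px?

16 columns: 16·167 + 15·35 = 3197 px ≤ 3328.
17 columns: 3399 px > 3328. So 16.

16 columns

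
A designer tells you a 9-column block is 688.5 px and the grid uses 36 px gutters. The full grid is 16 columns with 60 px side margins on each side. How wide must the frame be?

1372 px

9c + 8·36 = 688.5 → 9c = 400.5 → c = 44.5 px.
Adding margins, columns and gutters: 120 + 712 + 540 = 1372 px.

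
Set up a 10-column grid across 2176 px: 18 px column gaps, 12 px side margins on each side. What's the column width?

199 px

Inside the margins: 2176 − 24 = 2152 px.
Subtracting 9 column gaps of 18 leaves 1990 for 10 columns, so c = 199 px.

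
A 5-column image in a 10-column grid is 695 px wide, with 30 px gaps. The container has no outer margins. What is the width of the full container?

5 columns + 4 gaps: 5c + 4·30 = 695.
5c = 695 − 120 = 575, so c = 115 px.
Summing: 1150 + 270 = 1420 px.

1420 px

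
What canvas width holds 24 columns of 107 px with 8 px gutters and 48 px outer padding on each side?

Adding margins, columns and gutters: 96 + 2568 + 184 = 2848 px.

2848 px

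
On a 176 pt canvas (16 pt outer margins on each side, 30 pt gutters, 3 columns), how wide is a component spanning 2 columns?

Inside the margins: 176 − 32 = 144 pt.
Subtracting 2 gutters of 30 leaves 84 for 3 columns, so c = 28 pt.
Span of 2: 2·28 + 1·30 = 56 + 30 = 86 pt.

86 pt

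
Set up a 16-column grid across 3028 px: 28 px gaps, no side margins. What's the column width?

163 px

3028 − 15·28 = 2608; ÷16 gives c = 163 px.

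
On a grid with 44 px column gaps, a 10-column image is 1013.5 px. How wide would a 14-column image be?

10c + 9·44 = 1013.5 → 10c = 617.5 → c = 61.75 px.
14 columns plus 13 column gaps: 864.5 + 572 = 1436.5 px.

1436.5 px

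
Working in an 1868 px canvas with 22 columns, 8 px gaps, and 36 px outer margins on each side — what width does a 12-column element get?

Take off 72 px of margins, leaving 1796 px.
22c + 21·8 = 1796 → 22c = 1628 → c = 74 px.
Span of 12: 12·74 + 11·8 = 888 + 88 = 976 px.

976 px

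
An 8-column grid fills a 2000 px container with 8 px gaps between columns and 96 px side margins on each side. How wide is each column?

219 px

Take off 192 px of margins, leaving 1808 px.
Subtracting 7 gaps of 8 leaves 1752 for 8 columns, so c = 219 px.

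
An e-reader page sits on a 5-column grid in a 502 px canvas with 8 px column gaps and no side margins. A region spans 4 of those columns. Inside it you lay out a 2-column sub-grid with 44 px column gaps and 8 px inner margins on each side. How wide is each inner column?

170 px

5 columns + 4 column gaps: 5c + 4·8 = 502.
5c = 502 − 32 = 470, so c = 94 px.
Span of 4: 4·94 + 3·8 = 376 + 24 = 400 px.
Inner content = 400 − 2·8 = 384 px.
2d + 1·44 = 384 → 2d = 340 → d = 170 px.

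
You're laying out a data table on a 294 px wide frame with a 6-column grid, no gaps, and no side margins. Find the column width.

With no gaps, each column is 294/6 = 49 px.

49 px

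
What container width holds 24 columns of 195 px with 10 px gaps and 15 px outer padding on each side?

4940 px

Container = 2·15 + 24·195 + 23·10 = 30 + 4680 + 230 = 4940 px.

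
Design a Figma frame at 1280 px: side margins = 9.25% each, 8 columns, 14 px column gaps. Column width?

118.15 px

Each margin = 9.25% of 1280 = 118.4 px; content = 1280 − 2·118.4 = 1043.2 px.
8c + 7·14 = 1043.2 → 8c = 945.2 → c = 118.15 px.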